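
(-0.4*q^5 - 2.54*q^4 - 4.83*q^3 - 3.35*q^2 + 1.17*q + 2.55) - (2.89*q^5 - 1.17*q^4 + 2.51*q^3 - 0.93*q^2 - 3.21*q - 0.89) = -3.29*q^5 - 1.37*q^4 - 7.34*q^3 - 2.42*q^2 + 4.38*q + 3.44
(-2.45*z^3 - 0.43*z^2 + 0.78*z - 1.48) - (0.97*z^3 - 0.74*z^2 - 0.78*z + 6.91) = -3.42*z^3 + 0.31*z^2 + 1.56*z - 8.39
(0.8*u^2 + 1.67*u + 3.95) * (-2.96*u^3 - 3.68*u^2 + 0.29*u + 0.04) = -2.368*u^5 - 7.8872*u^4 - 17.6056*u^3 - 14.0197*u^2 + 1.2123*u + 0.158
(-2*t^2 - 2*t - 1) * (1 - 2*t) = 4*t^3 + 2*t^2 - 1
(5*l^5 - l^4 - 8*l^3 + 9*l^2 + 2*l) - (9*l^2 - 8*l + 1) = 5*l^5 - l^4 - 8*l^3 + 10*l - 1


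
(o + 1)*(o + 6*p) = o^2 + 6*o*p + o + 6*p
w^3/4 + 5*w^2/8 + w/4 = w*(w/4 + 1/2)*(w + 1/2)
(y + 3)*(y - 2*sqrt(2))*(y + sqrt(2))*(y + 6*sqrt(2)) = y^4 + 3*y^3 + 5*sqrt(2)*y^3 - 16*y^2 + 15*sqrt(2)*y^2 - 48*y - 24*sqrt(2)*y - 72*sqrt(2)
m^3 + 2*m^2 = m^2*(m + 2)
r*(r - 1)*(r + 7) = r^3 + 6*r^2 - 7*r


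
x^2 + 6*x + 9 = (x + 3)^2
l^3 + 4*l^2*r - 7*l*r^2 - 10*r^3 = (l - 2*r)*(l + r)*(l + 5*r)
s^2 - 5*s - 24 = (s - 8)*(s + 3)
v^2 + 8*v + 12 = (v + 2)*(v + 6)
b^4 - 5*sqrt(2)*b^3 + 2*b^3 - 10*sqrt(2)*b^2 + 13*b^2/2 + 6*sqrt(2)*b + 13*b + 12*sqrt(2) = (b + 2)*(b - 4*sqrt(2))*(b - 3*sqrt(2)/2)*(b + sqrt(2)/2)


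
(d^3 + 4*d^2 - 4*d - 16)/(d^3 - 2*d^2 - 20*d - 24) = (d^2 + 2*d - 8)/(d^2 - 4*d - 12)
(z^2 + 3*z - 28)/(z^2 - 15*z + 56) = (z^2 + 3*z - 28)/(z^2 - 15*z + 56)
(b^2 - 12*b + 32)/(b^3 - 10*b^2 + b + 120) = (b - 4)/(b^2 - 2*b - 15)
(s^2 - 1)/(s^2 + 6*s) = (s^2 - 1)/(s*(s + 6))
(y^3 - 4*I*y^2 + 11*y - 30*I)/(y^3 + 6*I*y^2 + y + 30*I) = (y - 5*I)/(y + 5*I)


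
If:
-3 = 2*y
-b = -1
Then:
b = 1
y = -3/2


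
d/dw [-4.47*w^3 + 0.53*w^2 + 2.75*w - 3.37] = -13.41*w^2 + 1.06*w + 2.75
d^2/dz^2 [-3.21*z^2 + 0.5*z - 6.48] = -6.42000000000000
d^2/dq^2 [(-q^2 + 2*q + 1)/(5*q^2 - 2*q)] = 2*(40*q^3 + 75*q^2 - 30*q + 4)/(q^3*(125*q^3 - 150*q^2 + 60*q - 8))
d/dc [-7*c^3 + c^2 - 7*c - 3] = -21*c^2 + 2*c - 7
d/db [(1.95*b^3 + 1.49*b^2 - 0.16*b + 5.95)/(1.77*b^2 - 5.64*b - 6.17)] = (3.4515*b^4 - 21.996*b^3 - 44.2149*b^2 - 39.4496*b + 34.5452)/(3.1329*b^4 - 19.9656*b^3 + 9.9678*b^2 + 69.5976*b + 38.0689)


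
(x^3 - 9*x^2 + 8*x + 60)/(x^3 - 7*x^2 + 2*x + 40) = (x - 6)/(x - 4)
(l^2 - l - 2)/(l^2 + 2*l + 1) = (l - 2)/(l + 1)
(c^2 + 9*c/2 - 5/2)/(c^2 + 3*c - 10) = (c - 1/2)/(c - 2)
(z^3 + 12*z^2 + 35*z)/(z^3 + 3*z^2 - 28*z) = (z + 5)/(z - 4)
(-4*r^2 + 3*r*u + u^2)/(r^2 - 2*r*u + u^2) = (-4*r - u)/(r - u)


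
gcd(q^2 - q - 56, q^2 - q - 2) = 1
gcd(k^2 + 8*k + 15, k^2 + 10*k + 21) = k + 3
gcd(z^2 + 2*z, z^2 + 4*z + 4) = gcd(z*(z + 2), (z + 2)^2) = z + 2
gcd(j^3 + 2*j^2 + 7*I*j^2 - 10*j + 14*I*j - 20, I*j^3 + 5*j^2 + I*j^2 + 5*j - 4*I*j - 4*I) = 1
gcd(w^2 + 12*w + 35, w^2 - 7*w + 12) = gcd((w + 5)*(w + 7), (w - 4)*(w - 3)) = 1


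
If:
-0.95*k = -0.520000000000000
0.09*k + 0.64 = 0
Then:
No Solution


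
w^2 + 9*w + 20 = (w + 4)*(w + 5)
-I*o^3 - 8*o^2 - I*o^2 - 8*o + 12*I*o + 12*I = (o - 6*I)*(o - 2*I)*(-I*o - I)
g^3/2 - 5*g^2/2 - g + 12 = (g/2 + 1)*(g - 4)*(g - 3)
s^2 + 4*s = s*(s + 4)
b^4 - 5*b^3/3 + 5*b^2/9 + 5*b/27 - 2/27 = (b - 1)*(b - 2/3)*(b - 1/3)*(b + 1/3)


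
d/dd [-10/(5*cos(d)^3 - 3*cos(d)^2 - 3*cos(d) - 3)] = 30*(-5*cos(d)^2 + 2*cos(d) + 1)*sin(d)/(-5*cos(d)^3 + 3*cos(d)^2 + 3*cos(d) + 3)^2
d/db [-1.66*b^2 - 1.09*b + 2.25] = -3.32*b - 1.09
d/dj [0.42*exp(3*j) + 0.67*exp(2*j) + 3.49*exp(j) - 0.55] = (1.26*exp(2*j) + 1.34*exp(j) + 3.49)*exp(j)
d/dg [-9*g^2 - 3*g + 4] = -18*g - 3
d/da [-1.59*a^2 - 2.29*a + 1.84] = -3.18*a - 2.29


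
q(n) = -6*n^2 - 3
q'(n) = -12*n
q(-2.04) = -27.97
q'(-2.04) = 24.48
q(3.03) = -58.09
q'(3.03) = -36.36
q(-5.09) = -158.45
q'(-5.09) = 61.08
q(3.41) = -72.77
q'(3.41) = -40.92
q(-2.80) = -50.04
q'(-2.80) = 33.60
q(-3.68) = -84.25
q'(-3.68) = 44.16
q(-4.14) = -105.84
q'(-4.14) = 49.68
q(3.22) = -65.21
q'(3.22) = -38.64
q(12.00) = -867.00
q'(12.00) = -144.00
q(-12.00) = -867.00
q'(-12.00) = 144.00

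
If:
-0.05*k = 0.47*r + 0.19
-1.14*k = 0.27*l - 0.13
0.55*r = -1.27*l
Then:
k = 0.07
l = 0.18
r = -0.41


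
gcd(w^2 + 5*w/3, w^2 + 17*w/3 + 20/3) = w + 5/3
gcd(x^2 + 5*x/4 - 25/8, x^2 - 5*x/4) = x - 5/4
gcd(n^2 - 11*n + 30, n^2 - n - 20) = n - 5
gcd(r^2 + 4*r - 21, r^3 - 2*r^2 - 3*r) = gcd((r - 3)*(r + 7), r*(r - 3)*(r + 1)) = r - 3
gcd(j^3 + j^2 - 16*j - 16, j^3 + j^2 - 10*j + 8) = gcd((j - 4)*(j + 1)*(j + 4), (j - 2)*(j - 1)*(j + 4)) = j + 4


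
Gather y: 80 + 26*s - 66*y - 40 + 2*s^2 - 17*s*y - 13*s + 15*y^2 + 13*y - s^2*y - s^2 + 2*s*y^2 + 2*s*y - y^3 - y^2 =s^2 + 13*s - y^3 + y^2*(2*s + 14) + y*(-s^2 - 15*s - 53) + 40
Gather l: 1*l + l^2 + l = l^2 + 2*l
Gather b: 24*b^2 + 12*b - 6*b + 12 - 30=24*b^2 + 6*b - 18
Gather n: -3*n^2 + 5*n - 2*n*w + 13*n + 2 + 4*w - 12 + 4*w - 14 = -3*n^2 + n*(18 - 2*w) + 8*w - 24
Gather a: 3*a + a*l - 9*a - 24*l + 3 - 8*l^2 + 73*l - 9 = a*(l - 6) - 8*l^2 + 49*l - 6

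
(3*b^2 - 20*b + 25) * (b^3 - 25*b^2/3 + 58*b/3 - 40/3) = 3*b^5 - 45*b^4 + 749*b^3/3 - 635*b^2 + 750*b - 1000/3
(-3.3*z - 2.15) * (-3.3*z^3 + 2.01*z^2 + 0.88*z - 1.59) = 10.89*z^4 + 0.462000000000001*z^3 - 7.2255*z^2 + 3.355*z + 3.4185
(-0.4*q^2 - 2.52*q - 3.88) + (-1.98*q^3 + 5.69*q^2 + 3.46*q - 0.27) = -1.98*q^3 + 5.29*q^2 + 0.94*q - 4.15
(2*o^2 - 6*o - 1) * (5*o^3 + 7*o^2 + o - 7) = 10*o^5 - 16*o^4 - 45*o^3 - 27*o^2 + 41*o + 7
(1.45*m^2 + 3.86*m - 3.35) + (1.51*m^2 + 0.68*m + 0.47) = 2.96*m^2 + 4.54*m - 2.88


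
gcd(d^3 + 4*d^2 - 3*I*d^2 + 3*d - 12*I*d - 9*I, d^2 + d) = d + 1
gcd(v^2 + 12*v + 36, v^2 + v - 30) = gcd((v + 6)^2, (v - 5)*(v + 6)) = v + 6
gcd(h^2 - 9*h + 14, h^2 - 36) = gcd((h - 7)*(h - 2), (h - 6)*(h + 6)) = 1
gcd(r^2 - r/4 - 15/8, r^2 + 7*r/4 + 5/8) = r + 5/4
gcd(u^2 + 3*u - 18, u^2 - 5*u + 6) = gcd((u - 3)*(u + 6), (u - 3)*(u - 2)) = u - 3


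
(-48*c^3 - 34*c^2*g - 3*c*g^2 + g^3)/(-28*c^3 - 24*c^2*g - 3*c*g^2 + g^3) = (24*c^2 + 5*c*g - g^2)/(14*c^2 + 5*c*g - g^2)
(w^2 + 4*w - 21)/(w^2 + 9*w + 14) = (w - 3)/(w + 2)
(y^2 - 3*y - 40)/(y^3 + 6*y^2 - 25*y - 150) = (y - 8)/(y^2 + y - 30)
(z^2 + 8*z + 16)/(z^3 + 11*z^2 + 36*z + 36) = (z^2 + 8*z + 16)/(z^3 + 11*z^2 + 36*z + 36)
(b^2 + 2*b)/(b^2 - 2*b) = (b + 2)/(b - 2)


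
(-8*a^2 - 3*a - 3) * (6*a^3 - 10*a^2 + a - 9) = -48*a^5 + 62*a^4 + 4*a^3 + 99*a^2 + 24*a + 27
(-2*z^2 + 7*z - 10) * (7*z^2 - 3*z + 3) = -14*z^4 + 55*z^3 - 97*z^2 + 51*z - 30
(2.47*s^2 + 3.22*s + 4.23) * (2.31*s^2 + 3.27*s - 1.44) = 5.7057*s^4 + 15.5151*s^3 + 16.7439*s^2 + 9.1953*s - 6.0912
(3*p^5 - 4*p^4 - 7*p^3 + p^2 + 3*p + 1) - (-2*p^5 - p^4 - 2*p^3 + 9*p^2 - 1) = 5*p^5 - 3*p^4 - 5*p^3 - 8*p^2 + 3*p + 2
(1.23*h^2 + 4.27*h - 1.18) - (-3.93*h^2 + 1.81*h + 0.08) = 5.16*h^2 + 2.46*h - 1.26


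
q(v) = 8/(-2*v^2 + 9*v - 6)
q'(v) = 8*(4*v - 9)/(-2*v^2 + 9*v - 6)^2 = 8*(4*v - 9)/(2*v^2 - 9*v + 6)^2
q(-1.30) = -0.38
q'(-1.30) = -0.26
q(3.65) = 39.02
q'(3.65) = 1066.03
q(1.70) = 2.27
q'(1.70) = -1.42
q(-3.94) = -0.11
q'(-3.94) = -0.04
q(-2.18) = -0.23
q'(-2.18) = -0.11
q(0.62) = -6.73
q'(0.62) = -36.91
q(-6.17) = -0.06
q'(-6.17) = -0.01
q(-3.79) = -0.12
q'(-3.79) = -0.04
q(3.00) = 2.67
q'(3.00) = 2.67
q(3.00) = 2.67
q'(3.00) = 2.67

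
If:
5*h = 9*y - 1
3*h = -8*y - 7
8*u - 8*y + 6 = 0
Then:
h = -71/67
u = -329/268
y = -32/67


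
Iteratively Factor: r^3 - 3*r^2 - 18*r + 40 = (r + 4)*(r^2 - 7*r + 10) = (r - 2)*(r + 4)*(r - 5)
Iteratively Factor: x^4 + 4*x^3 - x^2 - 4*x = (x - 1)*(x^3 + 5*x^2 + 4*x) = (x - 1)*(x + 4)*(x^2 + x) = x*(x - 1)*(x + 4)*(x + 1)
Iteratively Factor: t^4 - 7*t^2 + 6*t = (t + 3)*(t^3 - 3*t^2 + 2*t) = (t - 2)*(t + 3)*(t^2 - t) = (t - 2)*(t - 1)*(t + 3)*(t)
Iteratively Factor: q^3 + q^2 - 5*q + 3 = (q + 3)*(q^2 - 2*q + 1) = (q - 1)*(q + 3)*(q - 1)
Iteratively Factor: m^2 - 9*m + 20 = (m - 5)*(m - 4)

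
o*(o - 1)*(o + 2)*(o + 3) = o^4 + 4*o^3 + o^2 - 6*o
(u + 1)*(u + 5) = u^2 + 6*u + 5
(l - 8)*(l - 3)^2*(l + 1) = l^4 - 13*l^3 + 43*l^2 - 15*l - 72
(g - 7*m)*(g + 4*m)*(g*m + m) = g^3*m - 3*g^2*m^2 + g^2*m - 28*g*m^3 - 3*g*m^2 - 28*m^3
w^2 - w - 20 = (w - 5)*(w + 4)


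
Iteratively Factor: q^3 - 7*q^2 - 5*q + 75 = (q + 3)*(q^2 - 10*q + 25) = (q - 5)*(q + 3)*(q - 5)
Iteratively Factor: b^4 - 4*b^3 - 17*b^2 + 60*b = (b)*(b^3 - 4*b^2 - 17*b + 60) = b*(b - 5)*(b^2 + b - 12) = b*(b - 5)*(b + 4)*(b - 3)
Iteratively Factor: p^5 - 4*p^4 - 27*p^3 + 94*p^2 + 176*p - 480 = (p - 2)*(p^4 - 2*p^3 - 31*p^2 + 32*p + 240) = (p - 2)*(p + 3)*(p^3 - 5*p^2 - 16*p + 80) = (p - 5)*(p - 2)*(p + 3)*(p^2 - 16) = (p - 5)*(p - 4)*(p - 2)*(p + 3)*(p + 4)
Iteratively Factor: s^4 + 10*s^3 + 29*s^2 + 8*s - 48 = (s + 3)*(s^3 + 7*s^2 + 8*s - 16) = (s + 3)*(s + 4)*(s^2 + 3*s - 4) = (s - 1)*(s + 3)*(s + 4)*(s + 4)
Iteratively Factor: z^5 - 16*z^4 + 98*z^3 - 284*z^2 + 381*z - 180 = (z - 3)*(z^4 - 13*z^3 + 59*z^2 - 107*z + 60) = (z - 3)^2*(z^3 - 10*z^2 + 29*z - 20) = (z - 4)*(z - 3)^2*(z^2 - 6*z + 5) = (z - 5)*(z - 4)*(z - 3)^2*(z - 1)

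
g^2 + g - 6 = (g - 2)*(g + 3)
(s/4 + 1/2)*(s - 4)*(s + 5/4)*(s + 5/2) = s^4/4 + 7*s^3/16 - 99*s^2/32 - 145*s/16 - 25/4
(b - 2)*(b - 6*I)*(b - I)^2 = b^4 - 2*b^3 - 8*I*b^3 - 13*b^2 + 16*I*b^2 + 26*b + 6*I*b - 12*I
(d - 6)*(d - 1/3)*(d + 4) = d^3 - 7*d^2/3 - 70*d/3 + 8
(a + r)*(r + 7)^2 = a*r^2 + 14*a*r + 49*a + r^3 + 14*r^2 + 49*r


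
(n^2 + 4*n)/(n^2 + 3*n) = (n + 4)/(n + 3)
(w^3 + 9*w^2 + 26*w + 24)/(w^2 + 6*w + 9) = (w^2 + 6*w + 8)/(w + 3)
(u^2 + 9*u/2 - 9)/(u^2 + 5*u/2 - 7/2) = (2*u^2 + 9*u - 18)/(2*u^2 + 5*u - 7)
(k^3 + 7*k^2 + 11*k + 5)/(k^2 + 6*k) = (k^3 + 7*k^2 + 11*k + 5)/(k*(k + 6))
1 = 1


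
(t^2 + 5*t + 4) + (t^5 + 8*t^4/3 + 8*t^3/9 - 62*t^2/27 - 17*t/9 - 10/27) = t^5 + 8*t^4/3 + 8*t^3/9 - 35*t^2/27 + 28*t/9 + 98/27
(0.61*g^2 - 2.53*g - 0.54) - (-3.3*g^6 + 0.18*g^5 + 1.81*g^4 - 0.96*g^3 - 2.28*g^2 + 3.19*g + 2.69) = 3.3*g^6 - 0.18*g^5 - 1.81*g^4 + 0.96*g^3 + 2.89*g^2 - 5.72*g - 3.23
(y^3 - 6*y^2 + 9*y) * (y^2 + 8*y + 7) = y^5 + 2*y^4 - 32*y^3 + 30*y^2 + 63*y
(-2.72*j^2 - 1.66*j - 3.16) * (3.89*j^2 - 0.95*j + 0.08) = -10.5808*j^4 - 3.8734*j^3 - 10.933*j^2 + 2.8692*j - 0.2528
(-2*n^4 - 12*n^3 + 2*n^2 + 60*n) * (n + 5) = -2*n^5 - 22*n^4 - 58*n^3 + 70*n^2 + 300*n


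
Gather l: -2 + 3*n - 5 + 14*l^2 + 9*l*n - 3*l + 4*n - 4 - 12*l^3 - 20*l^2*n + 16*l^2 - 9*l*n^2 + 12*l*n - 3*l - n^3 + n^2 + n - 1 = -12*l^3 + l^2*(30 - 20*n) + l*(-9*n^2 + 21*n - 6) - n^3 + n^2 + 8*n - 12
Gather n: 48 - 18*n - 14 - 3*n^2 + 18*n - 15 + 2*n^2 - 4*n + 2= -n^2 - 4*n + 21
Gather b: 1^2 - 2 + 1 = 0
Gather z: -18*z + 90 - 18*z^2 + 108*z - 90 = -18*z^2 + 90*z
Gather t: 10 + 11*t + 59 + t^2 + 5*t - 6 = t^2 + 16*t + 63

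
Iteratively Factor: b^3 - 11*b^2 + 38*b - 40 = (b - 4)*(b^2 - 7*b + 10) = (b - 5)*(b - 4)*(b - 2)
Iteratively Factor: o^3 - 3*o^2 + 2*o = (o - 2)*(o^2 - o) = (o - 2)*(o - 1)*(o)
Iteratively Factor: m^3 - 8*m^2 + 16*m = (m - 4)*(m^2 - 4*m) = (m - 4)^2*(m)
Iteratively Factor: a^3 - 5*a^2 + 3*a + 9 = (a - 3)*(a^2 - 2*a - 3) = (a - 3)^2*(a + 1)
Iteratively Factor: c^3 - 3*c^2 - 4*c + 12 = (c + 2)*(c^2 - 5*c + 6) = (c - 2)*(c + 2)*(c - 3)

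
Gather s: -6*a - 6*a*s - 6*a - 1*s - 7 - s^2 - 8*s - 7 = -12*a - s^2 + s*(-6*a - 9) - 14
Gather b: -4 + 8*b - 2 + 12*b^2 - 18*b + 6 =12*b^2 - 10*b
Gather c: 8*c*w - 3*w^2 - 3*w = 8*c*w - 3*w^2 - 3*w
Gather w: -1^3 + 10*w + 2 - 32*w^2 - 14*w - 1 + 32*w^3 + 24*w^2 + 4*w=32*w^3 - 8*w^2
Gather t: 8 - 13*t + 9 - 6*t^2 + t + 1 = -6*t^2 - 12*t + 18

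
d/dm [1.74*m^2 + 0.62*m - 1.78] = 3.48*m + 0.62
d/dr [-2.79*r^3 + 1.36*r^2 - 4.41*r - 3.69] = -8.37*r^2 + 2.72*r - 4.41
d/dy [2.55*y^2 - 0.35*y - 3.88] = 5.1*y - 0.35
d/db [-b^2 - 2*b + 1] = -2*b - 2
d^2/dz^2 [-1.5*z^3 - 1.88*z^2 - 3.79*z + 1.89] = -9.0*z - 3.76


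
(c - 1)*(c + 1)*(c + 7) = c^3 + 7*c^2 - c - 7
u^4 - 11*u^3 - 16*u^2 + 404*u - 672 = (u - 8)*(u - 7)*(u - 2)*(u + 6)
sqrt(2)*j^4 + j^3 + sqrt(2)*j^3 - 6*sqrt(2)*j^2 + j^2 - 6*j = j*(j - 2)*(j + 3)*(sqrt(2)*j + 1)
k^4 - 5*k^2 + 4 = (k - 2)*(k - 1)*(k + 1)*(k + 2)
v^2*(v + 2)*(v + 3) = v^4 + 5*v^3 + 6*v^2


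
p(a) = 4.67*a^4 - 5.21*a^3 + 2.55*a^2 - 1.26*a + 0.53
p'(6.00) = 3501.54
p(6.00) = 5011.73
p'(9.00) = 12396.33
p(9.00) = 27037.52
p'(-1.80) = -170.02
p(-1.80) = 90.47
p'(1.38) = 25.10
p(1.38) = 6.89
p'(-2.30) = -322.95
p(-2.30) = 210.99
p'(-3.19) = -782.97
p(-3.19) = 683.22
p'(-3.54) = -1043.86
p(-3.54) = 1001.45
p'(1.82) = 68.86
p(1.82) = 26.51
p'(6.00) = 3501.54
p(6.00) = 5011.73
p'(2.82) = 307.74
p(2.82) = 195.75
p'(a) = 18.68*a^3 - 15.63*a^2 + 5.1*a - 1.26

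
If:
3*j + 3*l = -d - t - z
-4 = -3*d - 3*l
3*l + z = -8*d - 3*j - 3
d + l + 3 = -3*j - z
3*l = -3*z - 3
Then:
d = -8/15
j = -22/45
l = 28/15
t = -11/15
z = -43/15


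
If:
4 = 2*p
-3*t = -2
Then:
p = 2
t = 2/3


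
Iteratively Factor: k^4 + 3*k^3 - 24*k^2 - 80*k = (k - 5)*(k^3 + 8*k^2 + 16*k) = (k - 5)*(k + 4)*(k^2 + 4*k) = (k - 5)*(k + 4)^2*(k)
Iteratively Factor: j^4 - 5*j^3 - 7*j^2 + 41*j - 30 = (j + 3)*(j^3 - 8*j^2 + 17*j - 10) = (j - 1)*(j + 3)*(j^2 - 7*j + 10) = (j - 2)*(j - 1)*(j + 3)*(j - 5)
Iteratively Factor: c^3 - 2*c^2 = (c)*(c^2 - 2*c) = c*(c - 2)*(c)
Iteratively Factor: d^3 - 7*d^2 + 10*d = (d)*(d^2 - 7*d + 10) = d*(d - 5)*(d - 2)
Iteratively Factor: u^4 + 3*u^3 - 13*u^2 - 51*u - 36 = (u + 3)*(u^3 - 13*u - 12) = (u + 1)*(u + 3)*(u^2 - u - 12) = (u - 4)*(u + 1)*(u + 3)*(u + 3)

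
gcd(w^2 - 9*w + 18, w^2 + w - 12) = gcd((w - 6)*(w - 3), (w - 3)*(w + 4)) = w - 3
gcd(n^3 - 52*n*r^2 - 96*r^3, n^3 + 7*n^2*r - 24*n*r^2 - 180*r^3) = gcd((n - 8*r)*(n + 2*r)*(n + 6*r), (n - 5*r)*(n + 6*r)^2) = n + 6*r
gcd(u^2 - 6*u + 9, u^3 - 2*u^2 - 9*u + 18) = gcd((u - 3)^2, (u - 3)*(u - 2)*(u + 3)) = u - 3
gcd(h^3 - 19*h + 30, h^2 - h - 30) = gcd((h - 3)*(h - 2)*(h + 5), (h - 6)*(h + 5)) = h + 5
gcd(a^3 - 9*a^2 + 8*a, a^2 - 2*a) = a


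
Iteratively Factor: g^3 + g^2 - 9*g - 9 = (g - 3)*(g^2 + 4*g + 3) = (g - 3)*(g + 3)*(g + 1)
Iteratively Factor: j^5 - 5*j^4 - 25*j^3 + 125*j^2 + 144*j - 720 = (j + 3)*(j^4 - 8*j^3 - j^2 + 128*j - 240) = (j - 4)*(j + 3)*(j^3 - 4*j^2 - 17*j + 60) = (j - 5)*(j - 4)*(j + 3)*(j^2 + j - 12) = (j - 5)*(j - 4)*(j - 3)*(j + 3)*(j + 4)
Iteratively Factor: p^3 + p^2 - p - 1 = (p + 1)*(p^2 - 1) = (p + 1)^2*(p - 1)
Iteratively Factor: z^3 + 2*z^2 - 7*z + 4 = (z - 1)*(z^2 + 3*z - 4) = (z - 1)*(z + 4)*(z - 1)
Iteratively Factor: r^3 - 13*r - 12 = (r - 4)*(r^2 + 4*r + 3) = (r - 4)*(r + 1)*(r + 3)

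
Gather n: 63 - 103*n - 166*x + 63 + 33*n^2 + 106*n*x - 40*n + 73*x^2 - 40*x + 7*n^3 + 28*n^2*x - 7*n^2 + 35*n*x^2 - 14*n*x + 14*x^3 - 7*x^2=7*n^3 + n^2*(28*x + 26) + n*(35*x^2 + 92*x - 143) + 14*x^3 + 66*x^2 - 206*x + 126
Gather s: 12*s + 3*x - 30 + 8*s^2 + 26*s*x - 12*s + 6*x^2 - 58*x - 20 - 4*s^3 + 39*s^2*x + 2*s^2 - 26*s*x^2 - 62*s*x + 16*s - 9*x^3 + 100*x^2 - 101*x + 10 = -4*s^3 + s^2*(39*x + 10) + s*(-26*x^2 - 36*x + 16) - 9*x^3 + 106*x^2 - 156*x - 40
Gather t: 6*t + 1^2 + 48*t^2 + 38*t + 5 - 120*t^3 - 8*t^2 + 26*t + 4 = -120*t^3 + 40*t^2 + 70*t + 10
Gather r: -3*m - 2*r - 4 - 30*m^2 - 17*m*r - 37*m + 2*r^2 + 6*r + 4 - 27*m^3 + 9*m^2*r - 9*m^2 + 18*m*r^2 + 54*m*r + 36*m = -27*m^3 - 39*m^2 - 4*m + r^2*(18*m + 2) + r*(9*m^2 + 37*m + 4)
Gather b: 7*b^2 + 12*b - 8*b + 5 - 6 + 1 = 7*b^2 + 4*b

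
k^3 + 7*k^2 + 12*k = k*(k + 3)*(k + 4)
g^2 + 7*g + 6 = (g + 1)*(g + 6)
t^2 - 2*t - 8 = (t - 4)*(t + 2)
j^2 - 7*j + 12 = (j - 4)*(j - 3)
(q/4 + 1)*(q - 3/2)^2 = q^3/4 + q^2/4 - 39*q/16 + 9/4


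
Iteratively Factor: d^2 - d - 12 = (d - 4)*(d + 3)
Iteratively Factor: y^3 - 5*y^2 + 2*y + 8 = (y - 2)*(y^2 - 3*y - 4) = (y - 4)*(y - 2)*(y + 1)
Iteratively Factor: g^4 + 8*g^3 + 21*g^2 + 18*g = (g + 2)*(g^3 + 6*g^2 + 9*g) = g*(g + 2)*(g^2 + 6*g + 9) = g*(g + 2)*(g + 3)*(g + 3)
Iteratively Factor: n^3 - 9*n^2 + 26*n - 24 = (n - 3)*(n^2 - 6*n + 8) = (n - 4)*(n - 3)*(n - 2)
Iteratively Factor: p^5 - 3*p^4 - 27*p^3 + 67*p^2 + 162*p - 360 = (p - 2)*(p^4 - p^3 - 29*p^2 + 9*p + 180) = (p - 5)*(p - 2)*(p^3 + 4*p^2 - 9*p - 36) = (p - 5)*(p - 2)*(p + 3)*(p^2 + p - 12) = (p - 5)*(p - 3)*(p - 2)*(p + 3)*(p + 4)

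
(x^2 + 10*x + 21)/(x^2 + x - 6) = (x + 7)/(x - 2)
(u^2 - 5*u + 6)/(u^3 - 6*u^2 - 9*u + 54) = (u - 2)/(u^2 - 3*u - 18)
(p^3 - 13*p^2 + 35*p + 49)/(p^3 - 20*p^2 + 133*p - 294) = (p + 1)/(p - 6)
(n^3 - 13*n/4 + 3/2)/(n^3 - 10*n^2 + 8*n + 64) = (n^2 - 2*n + 3/4)/(n^2 - 12*n + 32)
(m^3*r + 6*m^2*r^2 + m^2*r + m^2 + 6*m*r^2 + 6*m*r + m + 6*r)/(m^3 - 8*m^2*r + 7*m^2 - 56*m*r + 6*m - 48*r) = (-m^2*r - 6*m*r^2 - m - 6*r)/(-m^2 + 8*m*r - 6*m + 48*r)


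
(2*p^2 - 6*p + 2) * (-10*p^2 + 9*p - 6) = -20*p^4 + 78*p^3 - 86*p^2 + 54*p - 12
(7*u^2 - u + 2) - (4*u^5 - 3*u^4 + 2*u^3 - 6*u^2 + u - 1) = -4*u^5 + 3*u^4 - 2*u^3 + 13*u^2 - 2*u + 3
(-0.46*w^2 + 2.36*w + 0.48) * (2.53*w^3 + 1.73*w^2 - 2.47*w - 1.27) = -1.1638*w^5 + 5.175*w^4 + 6.4334*w^3 - 4.4146*w^2 - 4.1828*w - 0.6096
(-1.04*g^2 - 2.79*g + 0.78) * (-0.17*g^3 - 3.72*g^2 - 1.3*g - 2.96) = 0.1768*g^5 + 4.3431*g^4 + 11.5982*g^3 + 3.8038*g^2 + 7.2444*g - 2.3088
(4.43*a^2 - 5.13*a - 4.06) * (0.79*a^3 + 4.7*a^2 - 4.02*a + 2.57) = 3.4997*a^5 + 16.7683*a^4 - 45.127*a^3 + 12.9257*a^2 + 3.1371*a - 10.4342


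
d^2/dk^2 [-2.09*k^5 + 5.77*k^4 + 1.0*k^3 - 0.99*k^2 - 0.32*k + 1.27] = -41.8*k^3 + 69.24*k^2 + 6.0*k - 1.98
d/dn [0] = 0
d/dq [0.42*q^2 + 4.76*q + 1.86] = 0.84*q + 4.76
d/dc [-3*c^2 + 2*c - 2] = 2 - 6*c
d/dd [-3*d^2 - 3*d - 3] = -6*d - 3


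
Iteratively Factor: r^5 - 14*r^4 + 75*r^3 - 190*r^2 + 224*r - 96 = (r - 1)*(r^4 - 13*r^3 + 62*r^2 - 128*r + 96) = (r - 3)*(r - 1)*(r^3 - 10*r^2 + 32*r - 32) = (r - 4)*(r - 3)*(r - 1)*(r^2 - 6*r + 8) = (r - 4)^2*(r - 3)*(r - 1)*(r - 2)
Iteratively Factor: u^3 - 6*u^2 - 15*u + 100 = (u - 5)*(u^2 - u - 20) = (u - 5)*(u + 4)*(u - 5)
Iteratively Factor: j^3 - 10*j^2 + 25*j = (j)*(j^2 - 10*j + 25) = j*(j - 5)*(j - 5)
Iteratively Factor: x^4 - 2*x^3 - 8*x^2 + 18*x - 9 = (x - 1)*(x^3 - x^2 - 9*x + 9) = (x - 3)*(x - 1)*(x^2 + 2*x - 3) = (x - 3)*(x - 1)^2*(x + 3)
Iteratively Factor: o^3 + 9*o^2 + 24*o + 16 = (o + 4)*(o^2 + 5*o + 4) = (o + 4)^2*(o + 1)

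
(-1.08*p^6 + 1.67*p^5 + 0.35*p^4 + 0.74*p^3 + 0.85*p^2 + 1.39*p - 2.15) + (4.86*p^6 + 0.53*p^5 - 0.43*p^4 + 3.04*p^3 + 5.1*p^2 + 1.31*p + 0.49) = 3.78*p^6 + 2.2*p^5 - 0.08*p^4 + 3.78*p^3 + 5.95*p^2 + 2.7*p - 1.66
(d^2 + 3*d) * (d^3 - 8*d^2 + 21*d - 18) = d^5 - 5*d^4 - 3*d^3 + 45*d^2 - 54*d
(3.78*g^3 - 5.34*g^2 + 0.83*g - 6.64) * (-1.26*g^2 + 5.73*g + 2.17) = -4.7628*g^5 + 28.3878*g^4 - 23.4414*g^3 + 1.5345*g^2 - 36.2461*g - 14.4088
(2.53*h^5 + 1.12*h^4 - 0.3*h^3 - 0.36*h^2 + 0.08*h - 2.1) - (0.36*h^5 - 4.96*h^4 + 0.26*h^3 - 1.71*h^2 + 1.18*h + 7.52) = 2.17*h^5 + 6.08*h^4 - 0.56*h^3 + 1.35*h^2 - 1.1*h - 9.62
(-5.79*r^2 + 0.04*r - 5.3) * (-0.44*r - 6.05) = 2.5476*r^3 + 35.0119*r^2 + 2.09*r + 32.065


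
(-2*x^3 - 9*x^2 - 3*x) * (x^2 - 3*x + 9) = -2*x^5 - 3*x^4 + 6*x^3 - 72*x^2 - 27*x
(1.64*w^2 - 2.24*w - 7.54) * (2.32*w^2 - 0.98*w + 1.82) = 3.8048*w^4 - 6.804*w^3 - 12.3128*w^2 + 3.3124*w - 13.7228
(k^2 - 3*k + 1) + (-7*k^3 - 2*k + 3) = -7*k^3 + k^2 - 5*k + 4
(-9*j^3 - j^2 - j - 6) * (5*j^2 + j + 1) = -45*j^5 - 14*j^4 - 15*j^3 - 32*j^2 - 7*j - 6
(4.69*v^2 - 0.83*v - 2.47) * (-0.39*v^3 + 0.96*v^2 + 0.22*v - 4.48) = -1.8291*v^5 + 4.8261*v^4 + 1.1983*v^3 - 23.565*v^2 + 3.175*v + 11.0656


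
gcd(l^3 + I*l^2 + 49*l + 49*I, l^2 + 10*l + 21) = 1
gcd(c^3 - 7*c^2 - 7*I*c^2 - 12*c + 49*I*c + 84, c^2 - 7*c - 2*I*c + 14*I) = c - 7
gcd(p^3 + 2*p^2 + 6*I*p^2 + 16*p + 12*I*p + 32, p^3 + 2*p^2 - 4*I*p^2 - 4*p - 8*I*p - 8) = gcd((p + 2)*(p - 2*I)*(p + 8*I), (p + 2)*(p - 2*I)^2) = p^2 + p*(2 - 2*I) - 4*I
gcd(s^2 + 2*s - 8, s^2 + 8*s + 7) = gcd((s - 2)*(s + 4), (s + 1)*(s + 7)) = 1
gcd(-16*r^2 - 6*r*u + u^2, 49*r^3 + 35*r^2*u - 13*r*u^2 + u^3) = 1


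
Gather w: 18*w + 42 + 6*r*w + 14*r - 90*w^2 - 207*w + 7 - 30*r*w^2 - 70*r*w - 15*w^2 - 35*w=14*r + w^2*(-30*r - 105) + w*(-64*r - 224) + 49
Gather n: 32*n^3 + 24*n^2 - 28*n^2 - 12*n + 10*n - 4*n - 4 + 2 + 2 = 32*n^3 - 4*n^2 - 6*n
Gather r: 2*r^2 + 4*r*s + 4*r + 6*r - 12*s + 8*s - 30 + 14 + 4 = 2*r^2 + r*(4*s + 10) - 4*s - 12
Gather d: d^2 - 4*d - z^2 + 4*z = d^2 - 4*d - z^2 + 4*z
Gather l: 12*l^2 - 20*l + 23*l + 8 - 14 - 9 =12*l^2 + 3*l - 15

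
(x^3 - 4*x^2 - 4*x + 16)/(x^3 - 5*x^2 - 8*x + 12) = (x^2 - 6*x + 8)/(x^2 - 7*x + 6)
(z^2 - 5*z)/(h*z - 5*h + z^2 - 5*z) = z/(h + z)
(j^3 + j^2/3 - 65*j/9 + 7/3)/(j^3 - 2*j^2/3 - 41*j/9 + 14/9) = (j + 3)/(j + 2)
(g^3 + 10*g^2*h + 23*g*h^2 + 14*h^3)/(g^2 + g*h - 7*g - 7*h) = (g^2 + 9*g*h + 14*h^2)/(g - 7)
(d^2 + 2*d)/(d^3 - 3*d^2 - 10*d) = 1/(d - 5)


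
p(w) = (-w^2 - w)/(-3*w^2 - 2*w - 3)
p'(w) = (-2*w - 1)/(-3*w^2 - 2*w - 3) + (6*w + 2)*(-w^2 - w)/(-3*w^2 - 2*w - 3)^2 = (-w^2 + 6*w + 3)/(9*w^4 + 12*w^3 + 22*w^2 + 12*w + 9)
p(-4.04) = 0.28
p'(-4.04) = -0.02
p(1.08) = 0.26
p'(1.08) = 0.11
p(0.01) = 0.00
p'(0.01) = 0.34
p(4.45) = 0.34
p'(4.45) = 0.00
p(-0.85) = -0.04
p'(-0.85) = -0.23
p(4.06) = 0.34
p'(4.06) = 0.00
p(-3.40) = 0.26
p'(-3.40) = -0.03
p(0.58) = 0.18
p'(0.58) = 0.23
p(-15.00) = 0.32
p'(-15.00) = 0.00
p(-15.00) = 0.32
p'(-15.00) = 0.00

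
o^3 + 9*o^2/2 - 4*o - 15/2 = (o - 3/2)*(o + 1)*(o + 5)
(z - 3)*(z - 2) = z^2 - 5*z + 6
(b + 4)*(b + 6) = b^2 + 10*b + 24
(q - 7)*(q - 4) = q^2 - 11*q + 28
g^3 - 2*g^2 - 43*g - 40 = (g - 8)*(g + 1)*(g + 5)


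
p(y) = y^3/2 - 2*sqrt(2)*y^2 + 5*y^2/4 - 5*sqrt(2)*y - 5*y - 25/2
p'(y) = 3*y^2/2 - 4*sqrt(2)*y + 5*y/2 - 5*sqrt(2) - 5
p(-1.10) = -1.80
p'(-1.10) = -6.78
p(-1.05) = -2.14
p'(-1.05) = -7.10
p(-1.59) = 0.69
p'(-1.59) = -3.26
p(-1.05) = -2.14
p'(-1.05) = -7.10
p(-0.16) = -10.61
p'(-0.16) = -11.53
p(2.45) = -44.20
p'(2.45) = -10.80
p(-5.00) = -54.11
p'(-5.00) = 41.21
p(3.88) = -53.89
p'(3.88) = -1.74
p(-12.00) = -958.94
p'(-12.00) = 241.81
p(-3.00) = -3.99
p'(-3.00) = 10.90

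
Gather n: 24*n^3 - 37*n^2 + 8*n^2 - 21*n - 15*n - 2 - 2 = 24*n^3 - 29*n^2 - 36*n - 4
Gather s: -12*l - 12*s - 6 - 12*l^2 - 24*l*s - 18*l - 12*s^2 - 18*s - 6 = -12*l^2 - 30*l - 12*s^2 + s*(-24*l - 30) - 12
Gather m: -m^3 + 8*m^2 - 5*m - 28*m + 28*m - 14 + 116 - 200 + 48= -m^3 + 8*m^2 - 5*m - 50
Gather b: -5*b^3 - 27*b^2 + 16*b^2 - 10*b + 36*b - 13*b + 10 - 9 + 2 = -5*b^3 - 11*b^2 + 13*b + 3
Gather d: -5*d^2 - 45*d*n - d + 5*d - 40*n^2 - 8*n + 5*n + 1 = -5*d^2 + d*(4 - 45*n) - 40*n^2 - 3*n + 1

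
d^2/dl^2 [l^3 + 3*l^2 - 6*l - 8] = 6*l + 6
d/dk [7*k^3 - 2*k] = 21*k^2 - 2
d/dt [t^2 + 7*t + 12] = 2*t + 7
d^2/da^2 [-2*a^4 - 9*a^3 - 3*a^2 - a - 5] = -24*a^2 - 54*a - 6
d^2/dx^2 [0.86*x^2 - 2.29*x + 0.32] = 1.72000000000000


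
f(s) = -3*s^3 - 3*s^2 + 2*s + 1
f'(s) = -9*s^2 - 6*s + 2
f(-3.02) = 50.23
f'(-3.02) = -61.96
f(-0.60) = -0.63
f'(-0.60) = 2.36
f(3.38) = -142.36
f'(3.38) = -121.10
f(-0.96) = -1.03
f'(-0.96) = -0.53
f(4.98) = -433.96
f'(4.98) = -251.08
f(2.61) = -67.56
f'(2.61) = -74.97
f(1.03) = -3.40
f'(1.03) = -13.73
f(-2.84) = 39.84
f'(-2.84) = -53.55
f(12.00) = -5591.00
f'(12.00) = -1366.00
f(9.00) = -2411.00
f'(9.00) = -781.00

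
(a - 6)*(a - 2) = a^2 - 8*a + 12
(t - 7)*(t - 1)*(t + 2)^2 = t^4 - 4*t^3 - 21*t^2 - 4*t + 28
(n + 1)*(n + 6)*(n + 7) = n^3 + 14*n^2 + 55*n + 42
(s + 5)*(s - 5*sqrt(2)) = s^2 - 5*sqrt(2)*s + 5*s - 25*sqrt(2)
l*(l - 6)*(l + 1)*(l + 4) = l^4 - l^3 - 26*l^2 - 24*l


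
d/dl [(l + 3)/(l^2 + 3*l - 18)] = (l^2 + 3*l - (l + 3)*(2*l + 3) - 18)/(l^2 + 3*l - 18)^2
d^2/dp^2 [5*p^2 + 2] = 10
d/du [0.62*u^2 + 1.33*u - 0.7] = 1.24*u + 1.33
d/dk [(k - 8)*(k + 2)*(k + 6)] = 3*k^2 - 52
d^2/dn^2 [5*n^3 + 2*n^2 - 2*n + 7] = 30*n + 4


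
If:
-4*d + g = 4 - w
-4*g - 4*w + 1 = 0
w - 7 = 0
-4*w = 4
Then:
No Solution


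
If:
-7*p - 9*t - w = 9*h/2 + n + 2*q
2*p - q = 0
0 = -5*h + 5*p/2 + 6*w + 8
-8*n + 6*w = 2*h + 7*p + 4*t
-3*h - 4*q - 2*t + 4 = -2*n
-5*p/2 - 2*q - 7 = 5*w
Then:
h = -385/1447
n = -4161/2894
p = 254/1447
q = 508/1447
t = 375/1447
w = -2356/1447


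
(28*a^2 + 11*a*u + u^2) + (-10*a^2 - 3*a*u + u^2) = 18*a^2 + 8*a*u + 2*u^2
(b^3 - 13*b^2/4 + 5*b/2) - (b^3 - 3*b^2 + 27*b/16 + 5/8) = -b^2/4 + 13*b/16 - 5/8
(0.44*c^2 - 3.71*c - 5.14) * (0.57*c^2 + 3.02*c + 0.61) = 0.2508*c^4 - 0.7859*c^3 - 13.8656*c^2 - 17.7859*c - 3.1354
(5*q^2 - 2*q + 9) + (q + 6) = 5*q^2 - q + 15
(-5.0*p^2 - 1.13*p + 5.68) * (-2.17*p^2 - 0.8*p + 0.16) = 10.85*p^4 + 6.4521*p^3 - 12.2216*p^2 - 4.7248*p + 0.9088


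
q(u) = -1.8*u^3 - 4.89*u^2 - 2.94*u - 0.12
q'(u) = -5.4*u^2 - 9.78*u - 2.94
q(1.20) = -13.80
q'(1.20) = -22.45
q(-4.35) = 68.30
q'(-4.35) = -62.58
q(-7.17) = 433.05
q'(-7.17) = -210.43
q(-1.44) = -0.65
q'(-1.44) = -0.05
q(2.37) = -58.52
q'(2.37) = -56.45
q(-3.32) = 21.61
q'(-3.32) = -29.99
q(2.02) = -40.85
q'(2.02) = -44.73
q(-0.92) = -0.15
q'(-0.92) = 1.49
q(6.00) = -582.60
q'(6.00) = -256.02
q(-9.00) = 942.45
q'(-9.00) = -352.32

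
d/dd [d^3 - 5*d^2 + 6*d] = 3*d^2 - 10*d + 6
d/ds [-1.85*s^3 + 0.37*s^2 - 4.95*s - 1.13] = -5.55*s^2 + 0.74*s - 4.95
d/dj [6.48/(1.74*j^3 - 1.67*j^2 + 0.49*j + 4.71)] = (-33.8256*j^2 + 21.6432*j - 3.1752)/(1.74*j^3 - 1.67*j^2 + 0.49*j + 4.71)^2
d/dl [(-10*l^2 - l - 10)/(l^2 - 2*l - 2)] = 3*(7*l^2 + 20*l - 6)/(l^4 - 4*l^3 + 8*l + 4)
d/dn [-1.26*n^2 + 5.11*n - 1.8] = 5.11 - 2.52*n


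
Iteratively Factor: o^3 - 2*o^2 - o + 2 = (o + 1)*(o^2 - 3*o + 2) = (o - 2)*(o + 1)*(o - 1)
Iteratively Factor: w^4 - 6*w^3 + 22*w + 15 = (w - 5)*(w^3 - w^2 - 5*w - 3) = (w - 5)*(w + 1)*(w^2 - 2*w - 3) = (w - 5)*(w + 1)^2*(w - 3)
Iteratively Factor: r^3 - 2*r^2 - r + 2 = (r - 2)*(r^2 - 1) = (r - 2)*(r - 1)*(r + 1)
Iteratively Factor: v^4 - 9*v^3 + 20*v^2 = (v - 5)*(v^3 - 4*v^2) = v*(v - 5)*(v^2 - 4*v) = v*(v - 5)*(v - 4)*(v)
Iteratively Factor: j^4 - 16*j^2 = (j - 4)*(j^3 + 4*j^2) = (j - 4)*(j + 4)*(j^2) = j*(j - 4)*(j + 4)*(j)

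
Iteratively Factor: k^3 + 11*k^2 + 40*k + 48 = (k + 4)*(k^2 + 7*k + 12) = (k + 3)*(k + 4)*(k + 4)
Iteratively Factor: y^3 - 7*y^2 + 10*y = (y - 5)*(y^2 - 2*y) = y*(y - 5)*(y - 2)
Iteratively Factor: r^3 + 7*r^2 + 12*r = (r + 3)*(r^2 + 4*r) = (r + 3)*(r + 4)*(r)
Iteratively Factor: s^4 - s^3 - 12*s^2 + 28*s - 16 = (s - 1)*(s^3 - 12*s + 16) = (s - 2)*(s - 1)*(s^2 + 2*s - 8) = (s - 2)*(s - 1)*(s + 4)*(s - 2)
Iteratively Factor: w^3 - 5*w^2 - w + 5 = (w - 5)*(w^2 - 1) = (w - 5)*(w + 1)*(w - 1)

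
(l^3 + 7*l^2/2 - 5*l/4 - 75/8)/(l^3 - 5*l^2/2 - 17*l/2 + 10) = (l^2 + l - 15/4)/(l^2 - 5*l + 4)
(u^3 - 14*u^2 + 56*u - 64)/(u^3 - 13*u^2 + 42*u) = (u^3 - 14*u^2 + 56*u - 64)/(u*(u^2 - 13*u + 42))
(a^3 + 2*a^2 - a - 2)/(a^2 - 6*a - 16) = (a^2 - 1)/(a - 8)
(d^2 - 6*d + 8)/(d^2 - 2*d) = (d - 4)/d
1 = 1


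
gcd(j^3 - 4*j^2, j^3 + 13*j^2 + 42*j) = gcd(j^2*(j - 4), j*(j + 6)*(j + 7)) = j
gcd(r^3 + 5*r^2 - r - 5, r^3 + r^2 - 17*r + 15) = r^2 + 4*r - 5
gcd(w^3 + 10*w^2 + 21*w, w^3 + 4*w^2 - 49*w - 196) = w + 7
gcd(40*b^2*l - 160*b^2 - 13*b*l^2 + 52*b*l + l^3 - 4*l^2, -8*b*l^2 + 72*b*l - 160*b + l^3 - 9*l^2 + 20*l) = 8*b*l - 32*b - l^2 + 4*l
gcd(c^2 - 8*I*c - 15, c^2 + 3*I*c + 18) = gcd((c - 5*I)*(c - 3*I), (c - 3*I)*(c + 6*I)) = c - 3*I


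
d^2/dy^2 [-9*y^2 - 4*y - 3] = -18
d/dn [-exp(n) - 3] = -exp(n)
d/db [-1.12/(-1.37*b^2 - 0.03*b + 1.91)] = (-3.0688*b - 0.0336)/(1.37*b^2 + 0.03*b - 1.91)^2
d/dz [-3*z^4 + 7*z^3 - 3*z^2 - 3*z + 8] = -12*z^3 + 21*z^2 - 6*z - 3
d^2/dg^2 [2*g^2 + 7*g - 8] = 4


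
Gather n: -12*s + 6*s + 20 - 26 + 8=2 - 6*s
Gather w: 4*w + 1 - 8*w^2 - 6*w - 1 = -8*w^2 - 2*w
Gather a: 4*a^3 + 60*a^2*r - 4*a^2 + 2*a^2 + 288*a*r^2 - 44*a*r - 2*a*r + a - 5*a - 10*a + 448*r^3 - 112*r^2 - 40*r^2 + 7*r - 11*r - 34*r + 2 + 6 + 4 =4*a^3 + a^2*(60*r - 2) + a*(288*r^2 - 46*r - 14) + 448*r^3 - 152*r^2 - 38*r + 12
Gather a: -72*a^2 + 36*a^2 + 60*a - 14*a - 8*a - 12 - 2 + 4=-36*a^2 + 38*a - 10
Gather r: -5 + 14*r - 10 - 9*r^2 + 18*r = -9*r^2 + 32*r - 15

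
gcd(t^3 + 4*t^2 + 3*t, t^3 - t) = t^2 + t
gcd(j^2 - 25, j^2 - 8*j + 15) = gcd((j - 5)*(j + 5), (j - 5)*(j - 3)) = j - 5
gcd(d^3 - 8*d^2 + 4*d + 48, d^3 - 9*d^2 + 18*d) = d - 6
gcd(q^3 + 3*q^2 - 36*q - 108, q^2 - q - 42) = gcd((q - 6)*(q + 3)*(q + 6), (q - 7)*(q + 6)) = q + 6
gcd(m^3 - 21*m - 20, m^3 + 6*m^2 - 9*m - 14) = m + 1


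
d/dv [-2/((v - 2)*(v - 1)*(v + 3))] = 2*(3*v^2 - 7)/(v^6 - 14*v^4 + 12*v^3 + 49*v^2 - 84*v + 36)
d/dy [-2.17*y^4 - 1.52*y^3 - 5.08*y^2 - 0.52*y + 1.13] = -8.68*y^3 - 4.56*y^2 - 10.16*y - 0.52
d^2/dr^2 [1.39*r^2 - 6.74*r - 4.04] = 2.78000000000000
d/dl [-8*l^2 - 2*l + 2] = -16*l - 2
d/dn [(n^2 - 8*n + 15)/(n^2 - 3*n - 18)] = (5*n^2 - 66*n + 189)/(n^4 - 6*n^3 - 27*n^2 + 108*n + 324)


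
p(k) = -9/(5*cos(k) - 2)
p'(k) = -45*sin(k)/(5*cos(k) - 2)^2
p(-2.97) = 1.30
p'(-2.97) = 0.16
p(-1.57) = 4.51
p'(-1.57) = 11.29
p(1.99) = 2.23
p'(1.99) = -2.52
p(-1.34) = 10.51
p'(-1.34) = 59.75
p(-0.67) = -4.69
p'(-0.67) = 7.59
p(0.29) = -3.22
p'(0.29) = -1.65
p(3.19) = 1.29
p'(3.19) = 0.04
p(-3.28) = 1.29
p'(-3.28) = -0.13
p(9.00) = 1.37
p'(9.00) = -0.43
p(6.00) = -3.21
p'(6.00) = 1.60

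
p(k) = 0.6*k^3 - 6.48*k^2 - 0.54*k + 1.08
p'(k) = 1.8*k^2 - 12.96*k - 0.54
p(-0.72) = -2.11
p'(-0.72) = 9.72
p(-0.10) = 1.07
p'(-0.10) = 0.77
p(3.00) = -42.66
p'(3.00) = -23.22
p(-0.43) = 0.07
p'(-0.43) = 5.37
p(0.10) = 0.96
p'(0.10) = -1.82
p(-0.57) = -0.83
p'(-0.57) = 7.43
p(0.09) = 0.98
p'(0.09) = -1.69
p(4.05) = -67.54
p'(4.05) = -23.50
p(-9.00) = -956.34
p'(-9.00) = 261.90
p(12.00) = 98.28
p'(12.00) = 103.14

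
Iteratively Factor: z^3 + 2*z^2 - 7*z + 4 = (z - 1)*(z^2 + 3*z - 4) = (z - 1)*(z + 4)*(z - 1)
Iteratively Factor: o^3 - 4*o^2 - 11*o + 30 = (o - 2)*(o^2 - 2*o - 15) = (o - 5)*(o - 2)*(o + 3)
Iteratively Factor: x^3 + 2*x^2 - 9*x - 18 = (x + 2)*(x^2 - 9) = (x - 3)*(x + 2)*(x + 3)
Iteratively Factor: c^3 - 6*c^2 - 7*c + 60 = (c + 3)*(c^2 - 9*c + 20) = (c - 5)*(c + 3)*(c - 4)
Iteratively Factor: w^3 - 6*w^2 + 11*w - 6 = (w - 3)*(w^2 - 3*w + 2) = (w - 3)*(w - 2)*(w - 1)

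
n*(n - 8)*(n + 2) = n^3 - 6*n^2 - 16*n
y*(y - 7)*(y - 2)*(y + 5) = y^4 - 4*y^3 - 31*y^2 + 70*y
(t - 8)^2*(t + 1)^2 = t^4 - 14*t^3 + 33*t^2 + 112*t + 64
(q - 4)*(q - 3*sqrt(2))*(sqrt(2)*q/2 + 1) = sqrt(2)*q^3/2 - 2*sqrt(2)*q^2 - 2*q^2 - 3*sqrt(2)*q + 8*q + 12*sqrt(2)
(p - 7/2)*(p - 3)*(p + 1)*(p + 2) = p^4 - 7*p^3/2 - 7*p^2 + 37*p/2 + 21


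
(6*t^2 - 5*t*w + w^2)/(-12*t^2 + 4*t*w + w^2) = (-3*t + w)/(6*t + w)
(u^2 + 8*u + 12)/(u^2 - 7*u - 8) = (u^2 + 8*u + 12)/(u^2 - 7*u - 8)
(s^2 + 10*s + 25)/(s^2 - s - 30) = (s + 5)/(s - 6)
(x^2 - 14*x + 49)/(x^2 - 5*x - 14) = (x - 7)/(x + 2)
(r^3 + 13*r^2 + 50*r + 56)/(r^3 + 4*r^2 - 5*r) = (r^3 + 13*r^2 + 50*r + 56)/(r*(r^2 + 4*r - 5))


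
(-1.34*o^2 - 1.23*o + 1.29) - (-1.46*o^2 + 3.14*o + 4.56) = 0.12*o^2 - 4.37*o - 3.27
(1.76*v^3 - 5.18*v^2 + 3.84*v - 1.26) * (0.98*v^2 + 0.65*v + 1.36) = 1.7248*v^5 - 3.9324*v^4 + 2.7898*v^3 - 5.7836*v^2 + 4.4034*v - 1.7136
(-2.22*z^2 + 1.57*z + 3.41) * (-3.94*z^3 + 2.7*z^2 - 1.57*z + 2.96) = 8.7468*z^5 - 12.1798*z^4 - 5.711*z^3 + 0.1709*z^2 - 0.706500000000001*z + 10.0936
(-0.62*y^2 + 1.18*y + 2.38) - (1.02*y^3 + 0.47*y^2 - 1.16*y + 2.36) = -1.02*y^3 - 1.09*y^2 + 2.34*y + 0.02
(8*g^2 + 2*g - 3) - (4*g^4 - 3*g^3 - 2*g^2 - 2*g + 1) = -4*g^4 + 3*g^3 + 10*g^2 + 4*g - 4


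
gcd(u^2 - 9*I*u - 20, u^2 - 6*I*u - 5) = u - 5*I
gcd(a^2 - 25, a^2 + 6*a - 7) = 1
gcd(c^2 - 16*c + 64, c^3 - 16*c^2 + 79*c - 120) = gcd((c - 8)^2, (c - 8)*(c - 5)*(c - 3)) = c - 8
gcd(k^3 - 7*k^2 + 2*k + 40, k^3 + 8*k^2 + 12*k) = k + 2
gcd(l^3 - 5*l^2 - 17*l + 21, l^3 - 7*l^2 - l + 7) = l^2 - 8*l + 7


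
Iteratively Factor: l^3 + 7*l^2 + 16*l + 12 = (l + 2)*(l^2 + 5*l + 6) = (l + 2)*(l + 3)*(l + 2)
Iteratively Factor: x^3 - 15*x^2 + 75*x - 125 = (x - 5)*(x^2 - 10*x + 25) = (x - 5)^2*(x - 5)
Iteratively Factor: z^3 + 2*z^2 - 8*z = (z)*(z^2 + 2*z - 8) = z*(z - 2)*(z + 4)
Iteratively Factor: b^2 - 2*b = (b - 2)*(b)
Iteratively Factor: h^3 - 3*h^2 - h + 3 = (h + 1)*(h^2 - 4*h + 3) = (h - 3)*(h + 1)*(h - 1)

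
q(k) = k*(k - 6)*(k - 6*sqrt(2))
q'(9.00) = 33.18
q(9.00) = 13.90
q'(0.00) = 50.91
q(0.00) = 0.00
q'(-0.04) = 52.08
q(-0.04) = -2.06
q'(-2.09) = 124.56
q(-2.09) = -178.81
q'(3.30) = -12.02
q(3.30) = 46.20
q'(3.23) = -11.36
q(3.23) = 47.02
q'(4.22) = -17.92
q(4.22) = 32.04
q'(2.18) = 2.01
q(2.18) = 52.51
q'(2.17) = 2.17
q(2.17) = 52.49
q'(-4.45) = 239.24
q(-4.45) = -601.52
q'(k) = k*(k - 6) + k*(k - 6*sqrt(2)) + (k - 6)*(k - 6*sqrt(2)) = 3*k^2 - 12*sqrt(2)*k - 12*k + 36*sqrt(2)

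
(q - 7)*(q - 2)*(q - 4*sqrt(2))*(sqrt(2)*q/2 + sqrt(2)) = sqrt(2)*q^4/2 - 7*sqrt(2)*q^3/2 - 4*q^3 - 2*sqrt(2)*q^2 + 28*q^2 + 16*q + 14*sqrt(2)*q - 112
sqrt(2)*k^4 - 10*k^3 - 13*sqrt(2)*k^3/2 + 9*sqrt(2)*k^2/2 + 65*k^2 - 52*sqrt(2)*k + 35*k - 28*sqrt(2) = (k - 7)*(k - 4*sqrt(2))*(k - sqrt(2))*(sqrt(2)*k + sqrt(2)/2)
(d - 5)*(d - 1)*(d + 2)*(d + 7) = d^4 + 3*d^3 - 35*d^2 - 39*d + 70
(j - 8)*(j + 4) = j^2 - 4*j - 32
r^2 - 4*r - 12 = (r - 6)*(r + 2)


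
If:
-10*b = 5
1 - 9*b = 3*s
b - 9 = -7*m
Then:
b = -1/2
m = 19/14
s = 11/6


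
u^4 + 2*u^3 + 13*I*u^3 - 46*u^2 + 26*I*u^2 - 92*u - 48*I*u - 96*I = (u + 2)*(u + 2*I)*(u + 3*I)*(u + 8*I)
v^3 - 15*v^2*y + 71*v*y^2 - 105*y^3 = (v - 7*y)*(v - 5*y)*(v - 3*y)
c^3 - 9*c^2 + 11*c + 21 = (c - 7)*(c - 3)*(c + 1)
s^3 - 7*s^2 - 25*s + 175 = (s - 7)*(s - 5)*(s + 5)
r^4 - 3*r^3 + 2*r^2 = r^2*(r - 2)*(r - 1)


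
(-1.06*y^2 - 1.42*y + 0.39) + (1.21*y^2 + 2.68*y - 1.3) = 0.15*y^2 + 1.26*y - 0.91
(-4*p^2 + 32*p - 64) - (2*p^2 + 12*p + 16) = -6*p^2 + 20*p - 80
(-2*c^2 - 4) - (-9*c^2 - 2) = 7*c^2 - 2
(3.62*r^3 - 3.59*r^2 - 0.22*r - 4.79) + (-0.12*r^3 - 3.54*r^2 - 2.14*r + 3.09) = 3.5*r^3 - 7.13*r^2 - 2.36*r - 1.7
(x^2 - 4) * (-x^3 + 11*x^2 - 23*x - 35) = -x^5 + 11*x^4 - 19*x^3 - 79*x^2 + 92*x + 140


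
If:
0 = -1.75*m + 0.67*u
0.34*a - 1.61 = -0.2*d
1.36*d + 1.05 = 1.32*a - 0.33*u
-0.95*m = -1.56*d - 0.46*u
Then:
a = 5.69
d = -1.62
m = 10.05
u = 26.25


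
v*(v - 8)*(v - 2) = v^3 - 10*v^2 + 16*v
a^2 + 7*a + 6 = (a + 1)*(a + 6)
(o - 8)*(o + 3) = o^2 - 5*o - 24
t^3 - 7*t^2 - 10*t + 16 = (t - 8)*(t - 1)*(t + 2)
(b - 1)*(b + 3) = b^2 + 2*b - 3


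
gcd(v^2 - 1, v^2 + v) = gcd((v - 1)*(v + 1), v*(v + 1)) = v + 1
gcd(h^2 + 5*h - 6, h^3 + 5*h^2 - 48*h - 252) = h + 6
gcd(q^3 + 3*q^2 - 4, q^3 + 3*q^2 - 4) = q^3 + 3*q^2 - 4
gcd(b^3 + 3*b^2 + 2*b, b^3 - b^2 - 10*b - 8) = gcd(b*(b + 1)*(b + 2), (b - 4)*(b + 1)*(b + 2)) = b^2 + 3*b + 2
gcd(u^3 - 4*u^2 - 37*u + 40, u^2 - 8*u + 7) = u - 1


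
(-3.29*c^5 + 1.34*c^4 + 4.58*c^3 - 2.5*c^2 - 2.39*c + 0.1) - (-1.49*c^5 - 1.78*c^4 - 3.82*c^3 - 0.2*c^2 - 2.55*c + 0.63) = -1.8*c^5 + 3.12*c^4 + 8.4*c^3 - 2.3*c^2 + 0.16*c - 0.53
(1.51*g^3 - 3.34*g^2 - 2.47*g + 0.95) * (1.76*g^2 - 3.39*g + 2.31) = 2.6576*g^5 - 10.9973*g^4 + 10.4635*g^3 + 2.3299*g^2 - 8.9262*g + 2.1945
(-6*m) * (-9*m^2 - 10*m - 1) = 54*m^3 + 60*m^2 + 6*m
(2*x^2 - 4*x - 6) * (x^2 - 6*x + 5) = 2*x^4 - 16*x^3 + 28*x^2 + 16*x - 30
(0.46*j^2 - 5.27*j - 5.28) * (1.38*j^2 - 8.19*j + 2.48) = 0.6348*j^4 - 11.04*j^3 + 37.0157*j^2 + 30.1736*j - 13.0944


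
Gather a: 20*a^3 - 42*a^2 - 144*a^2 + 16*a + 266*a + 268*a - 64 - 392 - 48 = 20*a^3 - 186*a^2 + 550*a - 504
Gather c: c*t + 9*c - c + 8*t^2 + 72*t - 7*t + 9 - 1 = c*(t + 8) + 8*t^2 + 65*t + 8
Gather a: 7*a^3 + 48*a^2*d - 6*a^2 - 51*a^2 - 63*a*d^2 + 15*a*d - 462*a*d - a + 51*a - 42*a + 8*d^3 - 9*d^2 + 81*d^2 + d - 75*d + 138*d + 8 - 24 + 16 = 7*a^3 + a^2*(48*d - 57) + a*(-63*d^2 - 447*d + 8) + 8*d^3 + 72*d^2 + 64*d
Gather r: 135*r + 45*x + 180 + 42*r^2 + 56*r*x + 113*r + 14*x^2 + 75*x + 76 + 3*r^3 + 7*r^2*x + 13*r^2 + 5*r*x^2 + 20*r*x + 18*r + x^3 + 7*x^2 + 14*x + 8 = 3*r^3 + r^2*(7*x + 55) + r*(5*x^2 + 76*x + 266) + x^3 + 21*x^2 + 134*x + 264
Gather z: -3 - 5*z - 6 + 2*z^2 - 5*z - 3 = 2*z^2 - 10*z - 12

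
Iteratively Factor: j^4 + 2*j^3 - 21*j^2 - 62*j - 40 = (j + 4)*(j^3 - 2*j^2 - 13*j - 10) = (j - 5)*(j + 4)*(j^2 + 3*j + 2) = (j - 5)*(j + 2)*(j + 4)*(j + 1)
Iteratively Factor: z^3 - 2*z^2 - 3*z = (z - 3)*(z^2 + z) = (z - 3)*(z + 1)*(z)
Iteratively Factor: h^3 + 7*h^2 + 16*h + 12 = (h + 3)*(h^2 + 4*h + 4) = (h + 2)*(h + 3)*(h + 2)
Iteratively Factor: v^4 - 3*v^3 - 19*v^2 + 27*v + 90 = (v - 5)*(v^3 + 2*v^2 - 9*v - 18) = (v - 5)*(v + 2)*(v^2 - 9) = (v - 5)*(v + 2)*(v + 3)*(v - 3)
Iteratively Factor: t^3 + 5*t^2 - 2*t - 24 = (t + 4)*(t^2 + t - 6) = (t - 2)*(t + 4)*(t + 3)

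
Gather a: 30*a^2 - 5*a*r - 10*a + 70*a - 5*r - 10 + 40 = 30*a^2 + a*(60 - 5*r) - 5*r + 30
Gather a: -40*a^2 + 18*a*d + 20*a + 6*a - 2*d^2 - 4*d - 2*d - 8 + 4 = -40*a^2 + a*(18*d + 26) - 2*d^2 - 6*d - 4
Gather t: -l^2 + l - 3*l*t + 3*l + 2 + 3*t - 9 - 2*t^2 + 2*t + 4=-l^2 + 4*l - 2*t^2 + t*(5 - 3*l) - 3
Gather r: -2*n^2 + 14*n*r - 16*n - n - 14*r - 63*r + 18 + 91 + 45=-2*n^2 - 17*n + r*(14*n - 77) + 154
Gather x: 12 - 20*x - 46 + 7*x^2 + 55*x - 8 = 7*x^2 + 35*x - 42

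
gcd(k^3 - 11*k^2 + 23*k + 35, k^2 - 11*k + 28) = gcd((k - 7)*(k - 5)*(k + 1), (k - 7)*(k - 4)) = k - 7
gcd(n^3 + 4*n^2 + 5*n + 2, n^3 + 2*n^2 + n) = n^2 + 2*n + 1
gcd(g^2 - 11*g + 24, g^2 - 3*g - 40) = g - 8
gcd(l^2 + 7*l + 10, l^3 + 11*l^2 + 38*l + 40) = l^2 + 7*l + 10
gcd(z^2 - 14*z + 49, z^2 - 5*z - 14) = z - 7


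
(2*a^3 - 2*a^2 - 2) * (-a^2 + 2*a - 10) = -2*a^5 + 6*a^4 - 24*a^3 + 22*a^2 - 4*a + 20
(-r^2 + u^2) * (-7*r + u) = 7*r^3 - r^2*u - 7*r*u^2 + u^3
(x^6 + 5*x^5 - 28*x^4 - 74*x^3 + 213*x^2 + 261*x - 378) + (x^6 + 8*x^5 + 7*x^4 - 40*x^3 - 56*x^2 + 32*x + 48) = 2*x^6 + 13*x^5 - 21*x^4 - 114*x^3 + 157*x^2 + 293*x - 330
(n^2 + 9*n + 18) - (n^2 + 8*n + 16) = n + 2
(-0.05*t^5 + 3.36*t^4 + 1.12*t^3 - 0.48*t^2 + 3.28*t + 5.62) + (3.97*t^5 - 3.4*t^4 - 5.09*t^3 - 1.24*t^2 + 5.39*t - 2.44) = 3.92*t^5 - 0.04*t^4 - 3.97*t^3 - 1.72*t^2 + 8.67*t + 3.18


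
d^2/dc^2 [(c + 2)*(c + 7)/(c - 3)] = 100/(c^3 - 9*c^2 + 27*c - 27)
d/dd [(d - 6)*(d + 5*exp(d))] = d + (d - 6)*(5*exp(d) + 1) + 5*exp(d)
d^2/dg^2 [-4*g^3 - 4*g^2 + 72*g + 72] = -24*g - 8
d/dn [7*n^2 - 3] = 14*n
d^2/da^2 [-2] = 0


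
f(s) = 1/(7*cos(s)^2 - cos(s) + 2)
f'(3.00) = -0.02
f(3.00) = 0.10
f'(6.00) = -0.06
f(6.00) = 0.13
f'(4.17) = 0.37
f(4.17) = 0.23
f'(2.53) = -0.13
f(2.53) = 0.13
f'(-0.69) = -0.21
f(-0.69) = 0.19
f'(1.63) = -0.42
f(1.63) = 0.48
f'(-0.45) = -0.11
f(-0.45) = 0.15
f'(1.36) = 0.43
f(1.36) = 0.48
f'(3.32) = 0.03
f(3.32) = 0.10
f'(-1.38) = -0.38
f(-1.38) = 0.48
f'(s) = (14*sin(s)*cos(s) - sin(s))/(7*cos(s)^2 - cos(s) + 2)^2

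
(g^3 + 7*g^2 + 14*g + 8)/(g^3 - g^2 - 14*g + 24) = (g^2 + 3*g + 2)/(g^2 - 5*g + 6)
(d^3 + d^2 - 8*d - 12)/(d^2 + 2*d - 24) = (d^3 + d^2 - 8*d - 12)/(d^2 + 2*d - 24)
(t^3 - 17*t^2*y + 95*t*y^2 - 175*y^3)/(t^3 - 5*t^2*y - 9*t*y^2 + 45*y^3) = (-t^2 + 12*t*y - 35*y^2)/(-t^2 + 9*y^2)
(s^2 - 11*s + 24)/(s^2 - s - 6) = (s - 8)/(s + 2)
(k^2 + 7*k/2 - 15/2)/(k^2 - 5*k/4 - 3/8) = 4*(k + 5)/(4*k + 1)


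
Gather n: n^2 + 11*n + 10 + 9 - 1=n^2 + 11*n + 18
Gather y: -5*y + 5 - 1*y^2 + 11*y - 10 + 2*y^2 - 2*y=y^2 + 4*y - 5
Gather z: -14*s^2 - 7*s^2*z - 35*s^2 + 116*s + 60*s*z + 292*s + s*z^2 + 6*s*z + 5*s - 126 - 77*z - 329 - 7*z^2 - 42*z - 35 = -49*s^2 + 413*s + z^2*(s - 7) + z*(-7*s^2 + 66*s - 119) - 490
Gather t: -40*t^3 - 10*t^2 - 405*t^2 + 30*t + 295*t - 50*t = -40*t^3 - 415*t^2 + 275*t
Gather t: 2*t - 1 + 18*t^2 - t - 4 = 18*t^2 + t - 5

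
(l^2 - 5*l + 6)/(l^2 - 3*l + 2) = (l - 3)/(l - 1)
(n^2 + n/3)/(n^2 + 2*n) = (n + 1/3)/(n + 2)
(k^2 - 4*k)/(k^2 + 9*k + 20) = k*(k - 4)/(k^2 + 9*k + 20)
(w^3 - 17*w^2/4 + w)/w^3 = 1 - 17/(4*w) + w^(-2)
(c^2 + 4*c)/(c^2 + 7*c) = (c + 4)/(c + 7)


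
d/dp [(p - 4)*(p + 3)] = 2*p - 1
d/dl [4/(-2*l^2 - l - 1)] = 4*(4*l + 1)/(2*l^2 + l + 1)^2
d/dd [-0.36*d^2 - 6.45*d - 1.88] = -0.72*d - 6.45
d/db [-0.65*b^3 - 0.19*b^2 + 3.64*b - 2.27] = -1.95*b^2 - 0.38*b + 3.64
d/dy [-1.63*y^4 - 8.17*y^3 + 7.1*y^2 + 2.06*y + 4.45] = -6.52*y^3 - 24.51*y^2 + 14.2*y + 2.06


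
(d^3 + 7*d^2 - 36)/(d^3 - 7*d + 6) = (d + 6)/(d - 1)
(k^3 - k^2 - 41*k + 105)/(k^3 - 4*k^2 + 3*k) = (k^2 + 2*k - 35)/(k*(k - 1))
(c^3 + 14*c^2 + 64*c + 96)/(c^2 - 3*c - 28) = (c^2 + 10*c + 24)/(c - 7)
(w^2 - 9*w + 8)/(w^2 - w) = (w - 8)/w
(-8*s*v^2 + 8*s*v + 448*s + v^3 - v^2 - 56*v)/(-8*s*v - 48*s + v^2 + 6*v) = (v^2 - v - 56)/(v + 6)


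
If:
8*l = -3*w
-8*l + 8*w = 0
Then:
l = 0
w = 0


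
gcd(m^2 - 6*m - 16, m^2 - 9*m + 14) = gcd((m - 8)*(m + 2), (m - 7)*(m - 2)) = 1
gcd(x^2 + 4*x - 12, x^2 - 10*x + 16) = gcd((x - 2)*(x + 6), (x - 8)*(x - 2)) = x - 2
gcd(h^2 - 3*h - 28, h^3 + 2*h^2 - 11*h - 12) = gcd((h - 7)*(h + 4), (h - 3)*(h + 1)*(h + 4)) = h + 4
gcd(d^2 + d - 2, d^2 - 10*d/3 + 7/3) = d - 1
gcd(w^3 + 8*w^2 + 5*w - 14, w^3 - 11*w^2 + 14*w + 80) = w + 2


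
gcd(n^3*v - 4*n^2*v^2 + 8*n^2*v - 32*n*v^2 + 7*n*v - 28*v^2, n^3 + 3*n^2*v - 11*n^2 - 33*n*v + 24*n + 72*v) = 1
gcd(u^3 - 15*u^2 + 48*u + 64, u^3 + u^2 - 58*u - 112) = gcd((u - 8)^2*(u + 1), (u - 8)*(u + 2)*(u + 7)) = u - 8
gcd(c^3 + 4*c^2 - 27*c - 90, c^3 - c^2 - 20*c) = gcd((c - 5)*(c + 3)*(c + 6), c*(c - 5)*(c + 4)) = c - 5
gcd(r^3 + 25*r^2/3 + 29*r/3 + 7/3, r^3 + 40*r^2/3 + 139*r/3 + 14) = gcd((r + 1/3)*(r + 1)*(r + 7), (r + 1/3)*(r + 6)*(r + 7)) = r^2 + 22*r/3 + 7/3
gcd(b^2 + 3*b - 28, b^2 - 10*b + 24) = b - 4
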